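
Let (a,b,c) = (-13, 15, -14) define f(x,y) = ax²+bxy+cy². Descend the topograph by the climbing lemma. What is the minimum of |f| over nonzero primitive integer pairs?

translate: b→11 (≡-15 mod 26), so (13,-15,14)→(13,11,12)
flip: (13,11,12)→(12,-11,13)
reduced (well bottom): (12,-11,13) with a≤c, −a<b≤a
well minimum |f| = |-12| = 12 (negative-definite)

12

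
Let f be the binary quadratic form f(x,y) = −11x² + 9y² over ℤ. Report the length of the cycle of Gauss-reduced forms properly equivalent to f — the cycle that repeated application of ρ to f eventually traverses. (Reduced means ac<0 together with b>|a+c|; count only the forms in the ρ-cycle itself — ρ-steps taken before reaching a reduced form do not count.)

D = 396, ⌊√D⌋ = 19
descent: ρ → (9,18,-2)  [lands on river]
river: ρ → (-2,18,9)
ρ-cycle length = 2 (tail of 1 descent step not counted)

2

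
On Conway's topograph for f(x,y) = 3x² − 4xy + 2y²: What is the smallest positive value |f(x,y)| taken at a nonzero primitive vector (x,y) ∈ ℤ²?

translate: b→2 (≡-4 mod 6), so (3,-4,2)→(3,2,1)
flip: (3,2,1)→(1,-2,3)
translate: b→0 (≡-2 mod 2), so (1,-2,3)→(1,0,2)
reduced (well bottom): (1,0,2) with a≤c, −a<b≤a
well minimum = a = 1

1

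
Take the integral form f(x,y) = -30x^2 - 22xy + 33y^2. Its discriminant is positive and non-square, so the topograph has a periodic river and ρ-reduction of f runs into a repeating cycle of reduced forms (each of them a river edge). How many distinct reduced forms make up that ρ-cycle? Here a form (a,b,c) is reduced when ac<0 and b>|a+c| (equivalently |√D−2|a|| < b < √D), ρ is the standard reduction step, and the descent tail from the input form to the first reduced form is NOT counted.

D = 4444, ⌊√D⌋ = 66
descent: ρ → (33,22,-30)  [lands on river]
river: ρ → (-30,38,25)
river: ρ → (25,62,-6)
river: ρ → (-6,58,45)
river: ρ → (45,32,-19)
river: ρ → (-19,44,33)
ρ-cycle length = 6 (tail of 1 descent step not counted)

6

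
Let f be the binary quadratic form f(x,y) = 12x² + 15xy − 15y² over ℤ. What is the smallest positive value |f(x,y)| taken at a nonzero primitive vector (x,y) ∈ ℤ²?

river: ρ → (-15,15,12)
river: ρ → (12,9,-18)
river: ρ → (-18,27,3)
river: ρ → (3,27,-18)
river: ρ → (-18,9,12)
river: ρ → (12,15,-15)
closes: descent 0, river 6
min |a| on river = 3

3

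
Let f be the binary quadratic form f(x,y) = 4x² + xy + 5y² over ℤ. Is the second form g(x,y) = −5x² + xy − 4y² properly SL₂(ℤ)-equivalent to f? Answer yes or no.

D₁ = -79, D₂ = -79
f: reduced (well bottom): (4,1,5) with a≤c, −a<b≤a
g is negative-definite; reduce −g:
−g: flip: (5,-1,4)→(4,1,5)
−g: reduced (well bottom): (4,1,5) with a≤c, −a<b≤a
flip sign back: reduced form of g is (-4,-1,-5)
reduced forms (4, 1, 5) vs (-4, -1, -5) ⇒ inequivalent

no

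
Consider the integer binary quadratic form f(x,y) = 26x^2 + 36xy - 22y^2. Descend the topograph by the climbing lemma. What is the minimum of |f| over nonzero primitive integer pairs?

river: ρ → (-22,52,10)
river: ρ → (10,48,-32)
river: ρ → (-32,16,26)
river: ρ → (26,36,-22)
closes: descent 0, river 4
min |a| on river = 10

10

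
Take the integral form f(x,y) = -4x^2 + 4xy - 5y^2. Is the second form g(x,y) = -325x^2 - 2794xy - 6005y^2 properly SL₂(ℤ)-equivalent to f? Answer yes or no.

D₁ = -64, D₂ = -64
f is negative-definite; reduce −f:
−f: translate: b→4 (≡-4 mod 8), so (4,-4,5)→(4,4,5)
−f: reduced (well bottom): (4,4,5) with a≤c, −a<b≤a
flip sign back: reduced form of f is (-4,-4,-5)
g is negative-definite; reduce −g:
−g: translate: b→194 (≡2794 mod 650), so (325,2794,6005)→(325,194,29)
−g: flip: (325,194,29)→(29,-194,325)
−g: translate: b→-20 (≡-194 mod 58), so (29,-194,325)→(29,-20,4)
−g: flip: (29,-20,4)→(4,20,29)
−g: translate: b→4 (≡20 mod 8), so (4,20,29)→(4,4,5)
−g: reduced (well bottom): (4,4,5) with a≤c, −a<b≤a
flip sign back: reduced form of g is (-4,-4,-5)
reduced forms (-4, -4, -5) vs (-4, -4, -5) ⇒ equivalent

yes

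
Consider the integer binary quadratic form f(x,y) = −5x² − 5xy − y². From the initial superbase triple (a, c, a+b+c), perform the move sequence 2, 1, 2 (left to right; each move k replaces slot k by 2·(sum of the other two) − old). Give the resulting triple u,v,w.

start (-5,-1,-11) = (f(1,0),f(0,1),f(1,1))
replace slot 2: 2·((-5)+(-11)) − (-1) = -31 → (-5,-31,-11)
replace slot 1: 2·((-31)+(-11)) − (-5) = -79 → (-79,-31,-11)
replace slot 2: 2·((-79)+(-11)) − (-31) = -149 → (-79,-149,-11)

-79,-149,-11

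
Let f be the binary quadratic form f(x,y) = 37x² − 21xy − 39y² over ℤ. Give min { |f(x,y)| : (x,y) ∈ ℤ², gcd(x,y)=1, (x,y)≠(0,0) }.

descent: ρ → (-39,21,37)  [lands on river]
river: ρ → (37,53,-23)
river: ρ → (-23,39,51)
river: ρ → (51,63,-11)
river: ρ → (-11,69,33)
river: ρ → (33,63,-17)
river: ρ → (-17,73,13)
river: ρ → (13,57,-57)
river: ρ → (-57,57,13)
river: ρ → (13,73,-17)
river: ρ → (-17,63,33)
river: ρ → (33,69,-11)
river: ρ → (-11,63,51)
river: ρ → (51,39,-23)
river: ρ → (-23,53,37)
river: ρ → (37,21,-39)
river: ρ → (-39,57,19)
river: ρ → (19,57,-39)
closes: descent 1, river 18
min |a| on river = 11

11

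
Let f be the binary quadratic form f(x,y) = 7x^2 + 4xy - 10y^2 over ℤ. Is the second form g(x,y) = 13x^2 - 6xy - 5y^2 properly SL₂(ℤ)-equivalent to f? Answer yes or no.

D₁ = 296, D₂ = 296
river cycle of f (length 10): (-10, 16, 1), (1, 16, -10), (-10, 4, 7), (7, 10, -7), (-7, 4, 10), (10, 16, -1), (-1, 16, 10), (10, 4, -7), (-7, 10, 7), (7, 4, -10)
river cycle of g (length 6): (-5, 16, 2), (2, 16, -5), (-5, 14, 5), (5, 16, -2), (-2, 16, 5), (5, 14, -5)
cycles differ ⇒ inequivalent

no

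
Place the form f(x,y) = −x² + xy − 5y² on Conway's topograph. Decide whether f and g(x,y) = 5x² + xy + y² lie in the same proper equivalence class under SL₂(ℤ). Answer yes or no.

D₁ = -19, D₂ = -19
f is negative-definite; reduce −f:
−f: translate: b→1 (≡-1 mod 2), so (1,-1,5)→(1,1,5)
−f: reduced (well bottom): (1,1,5) with a≤c, −a<b≤a
flip sign back: reduced form of f is (-1,-1,-5)
g: flip: (5,1,1)→(1,-1,5)
g: translate: b→1 (≡-1 mod 2), so (1,-1,5)→(1,1,5)
g: reduced (well bottom): (1,1,5) with a≤c, −a<b≤a
reduced forms (-1, -1, -5) vs (1, 1, 5) ⇒ inequivalent

no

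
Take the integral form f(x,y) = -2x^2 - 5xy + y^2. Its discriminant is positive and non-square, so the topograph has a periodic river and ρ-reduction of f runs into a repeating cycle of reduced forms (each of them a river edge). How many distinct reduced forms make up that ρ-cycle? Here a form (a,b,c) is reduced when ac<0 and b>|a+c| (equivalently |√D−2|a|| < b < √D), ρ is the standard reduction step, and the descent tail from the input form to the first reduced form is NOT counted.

D = 33, ⌊√D⌋ = 5
descent: ρ → (1,5,-2)  [lands on river]
river: ρ → (-2,3,3)
river: ρ → (3,3,-2)
river: ρ → (-2,5,1)
ρ-cycle length = 4 (tail of 1 descent step not counted)

4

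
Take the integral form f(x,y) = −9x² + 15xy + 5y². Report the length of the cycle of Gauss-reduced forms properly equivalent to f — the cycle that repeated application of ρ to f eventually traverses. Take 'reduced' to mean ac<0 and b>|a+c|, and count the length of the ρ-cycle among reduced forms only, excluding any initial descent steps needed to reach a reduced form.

D = 405, ⌊√D⌋ = 20
river: ρ → (5,15,-9)
river: ρ → (-9,3,11)
river: ρ → (11,19,-1)
river: ρ → (-1,19,11)
river: ρ → (11,3,-9)
river: ρ → (-9,15,5)
ρ-cycle length = 6 (tail of 0 descent steps not counted)

6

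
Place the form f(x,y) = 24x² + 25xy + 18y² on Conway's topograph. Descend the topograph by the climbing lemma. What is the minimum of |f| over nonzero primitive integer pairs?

translate: b→-23 (≡25 mod 48), so (24,25,18)→(24,-23,17)
flip: (24,-23,17)→(17,23,24)
translate: b→-11 (≡23 mod 34), so (17,23,24)→(17,-11,18)
reduced (well bottom): (17,-11,18) with a≤c, −a<b≤a
well minimum = a = 17

17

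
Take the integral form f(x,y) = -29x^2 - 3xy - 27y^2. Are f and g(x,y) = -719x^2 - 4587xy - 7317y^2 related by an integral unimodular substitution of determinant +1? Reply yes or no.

D₁ = -3123, D₂ = -3123
f is negative-definite; reduce −f:
−f: flip: (29,3,27)→(27,-3,29)
−f: reduced (well bottom): (27,-3,29) with a≤c, −a<b≤a
flip sign back: reduced form of f is (-27,3,-29)
g is negative-definite; reduce −g:
−g: translate: b→273 (≡4587 mod 1438), so (719,4587,7317)→(719,273,27)
−g: flip: (719,273,27)→(27,-273,719)
−g: translate: b→-3 (≡-273 mod 54), so (27,-273,719)→(27,-3,29)
−g: reduced (well bottom): (27,-3,29) with a≤c, −a<b≤a
flip sign back: reduced form of g is (-27,3,-29)
reduced forms (-27, 3, -29) vs (-27, 3, -29) ⇒ equivalent

yes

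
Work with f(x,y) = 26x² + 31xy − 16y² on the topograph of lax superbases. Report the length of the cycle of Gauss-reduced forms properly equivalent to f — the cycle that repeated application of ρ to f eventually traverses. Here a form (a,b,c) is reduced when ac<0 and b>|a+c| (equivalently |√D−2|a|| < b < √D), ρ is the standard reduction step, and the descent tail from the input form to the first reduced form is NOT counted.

D = 2625, ⌊√D⌋ = 51
river: ρ → (-16,33,24)
river: ρ → (24,15,-25)
river: ρ → (-25,35,14)
river: ρ → (14,49,-4)
river: ρ → (-4,47,26)
river: ρ → (26,5,-25)
river: ρ → (-25,45,6)
river: ρ → (6,51,-1)
river: ρ → (-1,51,6)
river: ρ → (6,45,-25)
river: ρ → (-25,5,26)
river: ρ → (26,47,-4)
river: ρ → (-4,49,14)
river: ρ → (14,35,-25)
river: ρ → (-25,15,24)
river: ρ → (24,33,-16)
river: ρ → (-16,31,26)
river: ρ → (26,21,-21)
river: ρ → (-21,21,26)
river: ρ → (26,31,-16)
ρ-cycle length = 20 (tail of 0 descent steps not counted)

20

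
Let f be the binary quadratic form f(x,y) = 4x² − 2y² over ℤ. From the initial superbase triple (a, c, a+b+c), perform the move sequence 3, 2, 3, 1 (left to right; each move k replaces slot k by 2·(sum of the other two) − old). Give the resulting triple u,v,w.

start (4,-2,2) = (f(1,0),f(0,1),f(1,1))
replace slot 3: 2·(4+(-2)) − 2 = 2 → (4,-2,2)
replace slot 2: 2·(4+2) − (-2) = 14 → (4,14,2)
replace slot 3: 2·(4+14) − 2 = 34 → (4,14,34)
replace slot 1: 2·(14+34) − 4 = 92 → (92,14,34)

92,14,34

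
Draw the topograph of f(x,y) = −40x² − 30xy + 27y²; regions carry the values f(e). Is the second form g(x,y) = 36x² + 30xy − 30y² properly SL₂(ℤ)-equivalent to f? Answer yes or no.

D₁ = 5220, D₂ = 5220
river cycle of f (length 8): (27, 30, -40), (-40, 50, 17), (17, 52, -37), (-37, 22, 32), (32, 42, -27), (-27, 66, 8), (8, 62, -43), (-43, 24, 27)
river cycle of g (length 10): (-30, 30, 36), (36, 42, -24), (-24, 54, 24), (24, 42, -36), (-36, 30, 30), (30, 30, -36), (-36, 42, 24), (24, 54, -24), (-24, 42, 36), (36, 30, -30)
cycles differ ⇒ inequivalent

no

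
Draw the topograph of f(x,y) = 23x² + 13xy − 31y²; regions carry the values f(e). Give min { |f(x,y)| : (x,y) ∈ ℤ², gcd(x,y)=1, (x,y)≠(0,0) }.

river: ρ → (-31,49,5)
river: ρ → (5,51,-21)
river: ρ → (-21,33,23)
river: ρ → (23,13,-31)
closes: descent 0, river 4
min |a| on river = 5

5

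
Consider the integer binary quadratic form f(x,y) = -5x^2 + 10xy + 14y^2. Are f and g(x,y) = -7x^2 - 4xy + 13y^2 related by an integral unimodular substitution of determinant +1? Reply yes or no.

D₁ = 380, D₂ = 380
river cycle of f (length 4): (14, 18, -1), (-1, 18, 14), (14, 10, -5), (-5, 10, 14)
river cycle of g (length 4): (-7, 10, 10), (10, 10, -7), (-7, 18, 2), (2, 18, -7)
cycles differ ⇒ inequivalent

no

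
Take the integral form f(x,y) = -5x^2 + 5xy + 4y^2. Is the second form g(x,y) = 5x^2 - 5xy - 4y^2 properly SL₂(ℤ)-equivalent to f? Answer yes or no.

D₁ = 105, D₂ = 105
river cycle of f (length 6): (4, 3, -6), (-6, 9, 1), (1, 9, -6), (-6, 3, 4), (4, 5, -5), (-5, 5, 4)
river cycle of g (length 6): (-4, 5, 5), (5, 5, -4), (-4, 3, 6), (6, 9, -1), (-1, 9, 6), (6, 3, -4)
cycles differ ⇒ inequivalent

no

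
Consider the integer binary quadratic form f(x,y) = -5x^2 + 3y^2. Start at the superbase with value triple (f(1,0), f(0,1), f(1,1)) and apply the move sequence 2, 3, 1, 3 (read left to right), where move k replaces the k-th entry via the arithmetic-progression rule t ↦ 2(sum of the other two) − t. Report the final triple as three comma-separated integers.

start (-5,3,-2) = (f(1,0),f(0,1),f(1,1))
replace slot 2: 2·((-5)+(-2)) − 3 = -17 → (-5,-17,-2)
replace slot 3: 2·((-5)+(-17)) − (-2) = -42 → (-5,-17,-42)
replace slot 1: 2·((-17)+(-42)) − (-5) = -113 → (-113,-17,-42)
replace slot 3: 2·((-113)+(-17)) − (-42) = -218 → (-113,-17,-218)

-113,-17,-218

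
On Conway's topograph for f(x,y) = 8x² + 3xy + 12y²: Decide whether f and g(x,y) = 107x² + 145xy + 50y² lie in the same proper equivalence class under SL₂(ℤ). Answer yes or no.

D₁ = -375, D₂ = -375
f: reduced (well bottom): (8,3,12) with a≤c, −a<b≤a
g: translate: b→-69 (≡145 mod 214), so (107,145,50)→(107,-69,12)
g: flip: (107,-69,12)→(12,69,107)
g: translate: b→-3 (≡69 mod 24), so (12,69,107)→(12,-3,8)
g: flip: (12,-3,8)→(8,3,12)
g: reduced (well bottom): (8,3,12) with a≤c, −a<b≤a
reduced forms (8, 3, 12) vs (8, 3, 12) ⇒ equivalent

yes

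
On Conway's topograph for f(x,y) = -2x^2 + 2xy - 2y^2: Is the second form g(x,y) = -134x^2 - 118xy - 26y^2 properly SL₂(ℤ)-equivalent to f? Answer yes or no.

D₁ = -12, D₂ = -12
f is negative-definite; reduce −f:
−f: translate: b→2 (≡-2 mod 4), so (2,-2,2)→(2,2,2)
−f: reduced (well bottom): (2,2,2) with a≤c, −a<b≤a
flip sign back: reduced form of f is (-2,-2,-2)
g is negative-definite; reduce −g:
−g: flip: (134,118,26)→(26,-118,134)
−g: translate: b→-14 (≡-118 mod 52), so (26,-118,134)→(26,-14,2)
−g: flip: (26,-14,2)→(2,14,26)
−g: translate: b→2 (≡14 mod 4), so (2,14,26)→(2,2,2)
−g: reduced (well bottom): (2,2,2) with a≤c, −a<b≤a
flip sign back: reduced form of g is (-2,-2,-2)
reduced forms (-2, -2, -2) vs (-2, -2, -2) ⇒ equivalent

yes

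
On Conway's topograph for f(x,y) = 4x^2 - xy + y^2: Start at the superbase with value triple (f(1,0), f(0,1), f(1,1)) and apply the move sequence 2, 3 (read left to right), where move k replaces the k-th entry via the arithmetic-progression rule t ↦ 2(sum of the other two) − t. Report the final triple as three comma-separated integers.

start (4,1,4) = (f(1,0),f(0,1),f(1,1))
replace slot 2: 2·(4+4) − 1 = 15 → (4,15,4)
replace slot 3: 2·(4+15) − 4 = 34 → (4,15,34)

4,15,34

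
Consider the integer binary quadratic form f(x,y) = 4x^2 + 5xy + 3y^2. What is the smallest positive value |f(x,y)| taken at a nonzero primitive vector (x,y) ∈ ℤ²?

translate: b→-3 (≡5 mod 8), so (4,5,3)→(4,-3,2)
flip: (4,-3,2)→(2,3,4)
translate: b→-1 (≡3 mod 4), so (2,3,4)→(2,-1,3)
reduced (well bottom): (2,-1,3) with a≤c, −a<b≤a
well minimum = a = 2

2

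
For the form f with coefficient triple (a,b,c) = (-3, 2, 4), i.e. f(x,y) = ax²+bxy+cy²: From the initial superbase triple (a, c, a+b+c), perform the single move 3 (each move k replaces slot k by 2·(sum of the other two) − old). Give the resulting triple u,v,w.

start (-3,4,3) = (f(1,0),f(0,1),f(1,1))
replace slot 3: 2·((-3)+4) − 3 = -1 → (-3,4,-1)

-3,4,-1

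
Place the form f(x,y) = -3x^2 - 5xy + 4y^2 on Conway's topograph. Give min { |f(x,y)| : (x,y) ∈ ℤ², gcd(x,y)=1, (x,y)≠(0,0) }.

descent: ρ → (4,5,-3)  [lands on river]
river: ρ → (-3,7,2)
river: ρ → (2,5,-6)
river: ρ → (-6,7,1)
river: ρ → (1,7,-6)
river: ρ → (-6,5,2)
river: ρ → (2,7,-3)
river: ρ → (-3,5,4)
river: ρ → (4,3,-4)
river: ρ → (-4,5,3)
river: ρ → (3,7,-2)
river: ρ → (-2,5,6)
river: ρ → (6,7,-1)
river: ρ → (-1,7,6)
river: ρ → (6,5,-2)
river: ρ → (-2,7,3)
river: ρ → (3,5,-4)
river: ρ → (-4,3,4)
closes: descent 1, river 18
min |a| on river = 1

1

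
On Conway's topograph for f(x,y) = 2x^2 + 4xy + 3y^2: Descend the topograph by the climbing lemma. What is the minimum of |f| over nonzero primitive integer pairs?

translate: b→0 (≡4 mod 4), so (2,4,3)→(2,0,1)
flip: (2,0,1)→(1,0,2)
reduced (well bottom): (1,0,2) with a≤c, −a<b≤a
well minimum = a = 1

1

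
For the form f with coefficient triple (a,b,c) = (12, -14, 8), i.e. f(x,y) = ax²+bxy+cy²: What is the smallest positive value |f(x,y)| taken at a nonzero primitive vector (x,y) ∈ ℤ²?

translate: b→10 (≡-14 mod 24), so (12,-14,8)→(12,10,6)
flip: (12,10,6)→(6,-10,12)
translate: b→2 (≡-10 mod 12), so (6,-10,12)→(6,2,8)
reduced (well bottom): (6,2,8) with a≤c, −a<b≤a
well minimum = a = 6

6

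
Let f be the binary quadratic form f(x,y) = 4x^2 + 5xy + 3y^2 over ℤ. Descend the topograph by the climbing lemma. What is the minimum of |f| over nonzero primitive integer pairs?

translate: b→-3 (≡5 mod 8), so (4,5,3)→(4,-3,2)
flip: (4,-3,2)→(2,3,4)
translate: b→-1 (≡3 mod 4), so (2,3,4)→(2,-1,3)
reduced (well bottom): (2,-1,3) with a≤c, −a<b≤a
well minimum = a = 2

2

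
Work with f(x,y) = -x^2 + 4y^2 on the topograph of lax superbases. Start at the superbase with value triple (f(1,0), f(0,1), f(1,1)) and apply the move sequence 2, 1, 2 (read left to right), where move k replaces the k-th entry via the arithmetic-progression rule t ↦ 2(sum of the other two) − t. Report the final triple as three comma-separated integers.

start (-1,4,3) = (f(1,0),f(0,1),f(1,1))
replace slot 2: 2·((-1)+3) − 4 = 0 → (-1,0,3)
replace slot 1: 2·(0+3) − (-1) = 7 → (7,0,3)
replace slot 2: 2·(7+3) − 0 = 20 → (7,20,3)

7,20,3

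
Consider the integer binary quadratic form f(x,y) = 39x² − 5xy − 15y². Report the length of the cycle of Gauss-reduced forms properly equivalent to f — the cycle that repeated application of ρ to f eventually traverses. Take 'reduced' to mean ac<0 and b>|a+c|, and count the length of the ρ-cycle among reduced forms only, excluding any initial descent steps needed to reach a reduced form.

D = 2365, ⌊√D⌋ = 48
descent: ρ → (-15,35,19)  [lands on river]
river: ρ → (19,41,-9)
river: ρ → (-9,31,39)
river: ρ → (39,47,-1)
river: ρ → (-1,47,39)
river: ρ → (39,31,-9)
river: ρ → (-9,41,19)
river: ρ → (19,35,-15)
river: ρ → (-15,25,29)
river: ρ → (29,33,-11)
river: ρ → (-11,33,29)
river: ρ → (29,25,-15)
ρ-cycle length = 12 (tail of 1 descent step not counted)

12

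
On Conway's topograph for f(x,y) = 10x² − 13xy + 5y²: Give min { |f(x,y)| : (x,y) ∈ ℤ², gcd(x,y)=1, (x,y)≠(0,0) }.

translate: b→7 (≡-13 mod 20), so (10,-13,5)→(10,7,2)
flip: (10,7,2)→(2,-7,10)
translate: b→1 (≡-7 mod 4), so (2,-7,10)→(2,1,4)
reduced (well bottom): (2,1,4) with a≤c, −a<b≤a
well minimum = a = 2

2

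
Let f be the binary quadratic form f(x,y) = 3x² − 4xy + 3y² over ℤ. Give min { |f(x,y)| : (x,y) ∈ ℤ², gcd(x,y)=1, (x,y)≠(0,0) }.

translate: b→2 (≡-4 mod 6), so (3,-4,3)→(3,2,2)
flip: (3,2,2)→(2,-2,3)
translate: b→2 (≡-2 mod 4), so (2,-2,3)→(2,2,3)
reduced (well bottom): (2,2,3) with a≤c, −a<b≤a
well minimum = a = 2

2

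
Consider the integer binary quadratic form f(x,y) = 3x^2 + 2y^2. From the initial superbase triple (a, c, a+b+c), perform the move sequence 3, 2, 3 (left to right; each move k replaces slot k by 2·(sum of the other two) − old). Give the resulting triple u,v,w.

start (3,2,5) = (f(1,0),f(0,1),f(1,1))
replace slot 3: 2·(3+2) − 5 = 5 → (3,2,5)
replace slot 2: 2·(3+5) − 2 = 14 → (3,14,5)
replace slot 3: 2·(3+14) − 5 = 29 → (3,14,29)

3,14,29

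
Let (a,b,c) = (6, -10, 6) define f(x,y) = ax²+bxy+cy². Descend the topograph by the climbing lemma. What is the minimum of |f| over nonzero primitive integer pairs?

translate: b→2 (≡-10 mod 12), so (6,-10,6)→(6,2,2)
flip: (6,2,2)→(2,-2,6)
translate: b→2 (≡-2 mod 4), so (2,-2,6)→(2,2,6)
reduced (well bottom): (2,2,6) with a≤c, −a<b≤a
well minimum = a = 2

2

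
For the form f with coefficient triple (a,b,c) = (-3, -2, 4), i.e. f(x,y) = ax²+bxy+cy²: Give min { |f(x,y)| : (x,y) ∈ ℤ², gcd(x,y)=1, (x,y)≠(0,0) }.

descent: ρ → (4,2,-3)  [lands on river]
river: ρ → (-3,4,3)
river: ρ → (3,2,-4)
river: ρ → (-4,6,1)
river: ρ → (1,6,-4)
river: ρ → (-4,2,3)
river: ρ → (3,4,-3)
river: ρ → (-3,2,4)
river: ρ → (4,6,-1)
river: ρ → (-1,6,4)
closes: descent 1, river 10
min |a| on river = 1

1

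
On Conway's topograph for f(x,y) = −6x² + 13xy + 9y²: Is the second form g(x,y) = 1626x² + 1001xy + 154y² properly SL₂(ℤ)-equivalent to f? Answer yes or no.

D₁ = 385, D₂ = 385
river cycle of f (length 12): (9, 5, -10), (-10, 15, 4), (4, 17, -6), (-6, 19, 1), (1, 19, -6), (-6, 17, 4), (4, 15, -10), (-10, 5, 9), (9, 13, -6), (-6, 11, 11), … (2 more)
river cycle of g (length 12): (9, 5, -10), (-10, 15, 4), (4, 17, -6), (-6, 19, 1), (1, 19, -6), (-6, 17, 4), (4, 15, -10), (-10, 5, 9), (9, 13, -6), (-6, 11, 11), … (2 more)
cycles coincide ⇒ equivalent

yes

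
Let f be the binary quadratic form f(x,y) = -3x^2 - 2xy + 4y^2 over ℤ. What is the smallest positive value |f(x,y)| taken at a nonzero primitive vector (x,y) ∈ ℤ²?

descent: ρ → (4,2,-3)  [lands on river]
river: ρ → (-3,4,3)
river: ρ → (3,2,-4)
river: ρ → (-4,6,1)
river: ρ → (1,6,-4)
river: ρ → (-4,2,3)
river: ρ → (3,4,-3)
river: ρ → (-3,2,4)
river: ρ → (4,6,-1)
river: ρ → (-1,6,4)
closes: descent 1, river 10
min |a| on river = 1

1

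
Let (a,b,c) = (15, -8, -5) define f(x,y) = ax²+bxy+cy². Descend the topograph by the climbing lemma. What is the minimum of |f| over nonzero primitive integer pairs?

descent: ρ → (-5,18,2)  [lands on river]
river: ρ → (2,18,-5)
river: ρ → (-5,12,11)
river: ρ → (11,10,-6)
river: ρ → (-6,14,7)
river: ρ → (7,14,-6)
river: ρ → (-6,10,11)
river: ρ → (11,12,-5)
closes: descent 1, river 8
min |a| on river = 2

2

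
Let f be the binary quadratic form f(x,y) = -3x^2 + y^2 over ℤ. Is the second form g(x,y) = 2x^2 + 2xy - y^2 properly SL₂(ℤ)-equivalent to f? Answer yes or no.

D₁ = 12, D₂ = 12
river cycle of f (length 2): (1, 2, -2), (-2, 2, 1)
river cycle of g (length 2): (-1, 2, 2), (2, 2, -1)
cycles differ ⇒ inequivalent

no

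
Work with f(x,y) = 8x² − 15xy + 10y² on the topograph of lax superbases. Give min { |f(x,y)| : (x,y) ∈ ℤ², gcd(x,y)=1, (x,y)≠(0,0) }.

translate: b→1 (≡-15 mod 16), so (8,-15,10)→(8,1,3)
flip: (8,1,3)→(3,-1,8)
reduced (well bottom): (3,-1,8) with a≤c, −a<b≤a
well minimum = a = 3

3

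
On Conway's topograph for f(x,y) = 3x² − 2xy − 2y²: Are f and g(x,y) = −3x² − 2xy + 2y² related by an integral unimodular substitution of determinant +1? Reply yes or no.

D₁ = 28, D₂ = 28
river cycle of f (length 4): (-2, 2, 3), (3, 4, -1), (-1, 4, 3), (3, 2, -2)
river cycle of g (length 4): (2, 2, -3), (-3, 4, 1), (1, 4, -3), (-3, 2, 2)
cycles differ ⇒ inequivalent

no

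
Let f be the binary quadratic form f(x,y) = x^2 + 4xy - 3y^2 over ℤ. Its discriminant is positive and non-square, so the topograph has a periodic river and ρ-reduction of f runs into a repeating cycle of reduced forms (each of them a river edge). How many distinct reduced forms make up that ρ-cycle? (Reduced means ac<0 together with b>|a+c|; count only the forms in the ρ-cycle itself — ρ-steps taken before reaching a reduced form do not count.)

D = 28, ⌊√D⌋ = 5
river: ρ → (-3,2,2)
river: ρ → (2,2,-3)
river: ρ → (-3,4,1)
river: ρ → (1,4,-3)
ρ-cycle length = 4 (tail of 0 descent steps not counted)

4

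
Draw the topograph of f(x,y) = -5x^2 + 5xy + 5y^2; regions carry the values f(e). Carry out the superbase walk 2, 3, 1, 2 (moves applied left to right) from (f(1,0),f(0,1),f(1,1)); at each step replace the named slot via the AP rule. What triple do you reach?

start (-5,5,5) = (f(1,0),f(0,1),f(1,1))
replace slot 2: 2·((-5)+5) − 5 = -5 → (-5,-5,5)
replace slot 3: 2·((-5)+(-5)) − 5 = -25 → (-5,-5,-25)
replace slot 1: 2·((-5)+(-25)) − (-5) = -55 → (-55,-5,-25)
replace slot 2: 2·((-55)+(-25)) − (-5) = -155 → (-55,-155,-25)

-55,-155,-25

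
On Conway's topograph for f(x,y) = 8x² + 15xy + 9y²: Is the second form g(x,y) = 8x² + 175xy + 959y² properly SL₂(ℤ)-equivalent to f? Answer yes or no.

D₁ = -63, D₂ = -63
f: translate: b→-1 (≡15 mod 16), so (8,15,9)→(8,-1,2)
f: flip: (8,-1,2)→(2,1,8)
f: reduced (well bottom): (2,1,8) with a≤c, −a<b≤a
g: translate: b→-1 (≡175 mod 16), so (8,175,959)→(8,-1,2)
g: flip: (8,-1,2)→(2,1,8)
g: reduced (well bottom): (2,1,8) with a≤c, −a<b≤a
reduced forms (2, 1, 8) vs (2, 1, 8) ⇒ equivalent

yes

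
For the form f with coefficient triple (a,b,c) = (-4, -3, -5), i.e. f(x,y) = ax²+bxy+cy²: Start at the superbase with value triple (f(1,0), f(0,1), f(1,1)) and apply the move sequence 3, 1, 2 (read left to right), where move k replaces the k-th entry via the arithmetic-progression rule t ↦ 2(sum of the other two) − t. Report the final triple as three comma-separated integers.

start (-4,-5,-12) = (f(1,0),f(0,1),f(1,1))
replace slot 3: 2·((-4)+(-5)) − (-12) = -6 → (-4,-5,-6)
replace slot 1: 2·((-5)+(-6)) − (-4) = -18 → (-18,-5,-6)
replace slot 2: 2·((-18)+(-6)) − (-5) = -43 → (-18,-43,-6)

-18,-43,-6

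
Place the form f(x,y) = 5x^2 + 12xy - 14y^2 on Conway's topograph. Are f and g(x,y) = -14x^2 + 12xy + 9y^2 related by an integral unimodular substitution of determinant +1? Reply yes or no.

D₁ = 424, D₂ = 648
discriminants differ ⇒ not SL₂(ℤ)-equivalent

no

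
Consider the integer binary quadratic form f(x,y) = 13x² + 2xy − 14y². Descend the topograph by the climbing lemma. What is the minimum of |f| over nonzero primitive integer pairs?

river: ρ → (-14,26,1)
river: ρ → (1,26,-14)
river: ρ → (-14,2,13)
river: ρ → (13,24,-3)
river: ρ → (-3,24,13)
river: ρ → (13,2,-14)
closes: descent 0, river 6
min |a| on river = 1

1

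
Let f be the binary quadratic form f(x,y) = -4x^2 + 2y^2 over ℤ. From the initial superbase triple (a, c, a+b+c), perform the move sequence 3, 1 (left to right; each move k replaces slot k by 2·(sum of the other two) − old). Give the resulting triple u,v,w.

start (-4,2,-2) = (f(1,0),f(0,1),f(1,1))
replace slot 3: 2·((-4)+2) − (-2) = -2 → (-4,2,-2)
replace slot 1: 2·(2+(-2)) − (-4) = 4 → (4,2,-2)

4,2,-2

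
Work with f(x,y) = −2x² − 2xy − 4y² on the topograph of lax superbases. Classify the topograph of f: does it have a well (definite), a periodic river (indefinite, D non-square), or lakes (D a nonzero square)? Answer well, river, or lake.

D = b²−4ac = (-2)² − 4·(-2)·(-4) = -28
D < 0 ⇒ definite ⇒ every region one sign ⇒ single well

well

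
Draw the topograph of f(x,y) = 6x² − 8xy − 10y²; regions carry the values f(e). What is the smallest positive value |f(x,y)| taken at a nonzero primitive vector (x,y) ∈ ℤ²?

descent: ρ → (-10,8,6)  [lands on river]
river: ρ → (6,16,-2)
river: ρ → (-2,16,6)
river: ρ → (6,8,-10)
river: ρ → (-10,12,4)
river: ρ → (4,12,-10)
closes: descent 1, river 6
min |a| on river = 2

2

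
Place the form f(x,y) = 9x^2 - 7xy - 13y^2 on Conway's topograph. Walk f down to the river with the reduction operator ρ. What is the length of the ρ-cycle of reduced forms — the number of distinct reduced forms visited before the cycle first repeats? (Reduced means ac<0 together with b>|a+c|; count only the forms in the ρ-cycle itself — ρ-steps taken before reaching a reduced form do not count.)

D = 517, ⌊√D⌋ = 22
descent: ρ → (-13,7,9)  [lands on river]
river: ρ → (9,11,-11)
river: ρ → (-11,11,9)
river: ρ → (9,7,-13)
river: ρ → (-13,19,3)
river: ρ → (3,17,-19)
river: ρ → (-19,21,1)
river: ρ → (1,21,-19)
river: ρ → (-19,17,3)
river: ρ → (3,19,-13)
ρ-cycle length = 10 (tail of 1 descent step not counted)

10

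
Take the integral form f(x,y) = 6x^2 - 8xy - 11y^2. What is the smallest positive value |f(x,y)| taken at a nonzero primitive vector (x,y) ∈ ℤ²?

descent: ρ → (-11,8,6)  [lands on river]
river: ρ → (6,16,-3)
river: ρ → (-3,14,11)
river: ρ → (11,8,-6)
river: ρ → (-6,16,3)
river: ρ → (3,14,-11)
closes: descent 1, river 6
min |a| on river = 3

3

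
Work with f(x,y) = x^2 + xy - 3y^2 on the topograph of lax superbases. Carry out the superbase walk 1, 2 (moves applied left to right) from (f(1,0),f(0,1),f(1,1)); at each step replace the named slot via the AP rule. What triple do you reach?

start (1,-3,-1) = (f(1,0),f(0,1),f(1,1))
replace slot 1: 2·((-3)+(-1)) − 1 = -9 → (-9,-3,-1)
replace slot 2: 2·((-9)+(-1)) − (-3) = -17 → (-9,-17,-1)

-9,-17,-1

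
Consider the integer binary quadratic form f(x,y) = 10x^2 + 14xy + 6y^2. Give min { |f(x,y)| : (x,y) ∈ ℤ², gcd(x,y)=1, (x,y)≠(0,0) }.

translate: b→-6 (≡14 mod 20), so (10,14,6)→(10,-6,2)
flip: (10,-6,2)→(2,6,10)
translate: b→2 (≡6 mod 4), so (2,6,10)→(2,2,6)
reduced (well bottom): (2,2,6) with a≤c, −a<b≤a
well minimum = a = 2

2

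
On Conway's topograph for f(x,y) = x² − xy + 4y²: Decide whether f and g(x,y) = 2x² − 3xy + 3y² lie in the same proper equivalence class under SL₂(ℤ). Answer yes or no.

D₁ = -15, D₂ = -15
f: translate: b→1 (≡-1 mod 2), so (1,-1,4)→(1,1,4)
f: reduced (well bottom): (1,1,4) with a≤c, −a<b≤a
g: translate: b→1 (≡-3 mod 4), so (2,-3,3)→(2,1,2)
g: reduced (well bottom): (2,1,2) with a≤c, −a<b≤a
reduced forms (1, 1, 4) vs (2, 1, 2) ⇒ inequivalent

no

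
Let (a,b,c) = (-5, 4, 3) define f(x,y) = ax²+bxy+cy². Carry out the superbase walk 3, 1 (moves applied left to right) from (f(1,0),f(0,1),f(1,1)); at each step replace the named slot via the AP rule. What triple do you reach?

start (-5,3,2) = (f(1,0),f(0,1),f(1,1))
replace slot 3: 2·((-5)+3) − 2 = -6 → (-5,3,-6)
replace slot 1: 2·(3+(-6)) − (-5) = -1 → (-1,3,-6)

-1,3,-6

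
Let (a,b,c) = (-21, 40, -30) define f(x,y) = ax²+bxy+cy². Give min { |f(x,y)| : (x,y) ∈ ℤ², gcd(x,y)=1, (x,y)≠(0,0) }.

translate: b→2 (≡-40 mod 42), so (21,-40,30)→(21,2,11)
flip: (21,2,11)→(11,-2,21)
reduced (well bottom): (11,-2,21) with a≤c, −a<b≤a
well minimum |f| = |-11| = 11 (negative-definite)

11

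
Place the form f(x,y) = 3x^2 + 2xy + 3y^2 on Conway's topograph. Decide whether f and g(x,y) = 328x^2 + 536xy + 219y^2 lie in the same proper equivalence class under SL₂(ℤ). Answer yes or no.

D₁ = -32, D₂ = -32
f: reduced (well bottom): (3,2,3) with a≤c, −a<b≤a
g: translate: b→-120 (≡536 mod 656), so (328,536,219)→(328,-120,11)
g: flip: (328,-120,11)→(11,120,328)
g: translate: b→10 (≡120 mod 22), so (11,120,328)→(11,10,3)
g: flip: (11,10,3)→(3,-10,11)
g: translate: b→2 (≡-10 mod 6), so (3,-10,11)→(3,2,3)
g: reduced (well bottom): (3,2,3) with a≤c, −a<b≤a
reduced forms (3, 2, 3) vs (3, 2, 3) ⇒ equivalent

yes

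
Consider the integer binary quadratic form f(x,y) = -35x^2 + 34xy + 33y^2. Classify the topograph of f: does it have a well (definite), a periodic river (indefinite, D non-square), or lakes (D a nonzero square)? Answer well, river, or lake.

D = b²−4ac = 34² − 4·(-35)·33 = 5776
D = 76² is a perfect square ⇒ form factors over ℤ ⇒ lakes

lake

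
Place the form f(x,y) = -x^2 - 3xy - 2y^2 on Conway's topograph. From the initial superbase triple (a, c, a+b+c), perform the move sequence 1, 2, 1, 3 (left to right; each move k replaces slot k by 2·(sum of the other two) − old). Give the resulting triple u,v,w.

start (-1,-2,-6) = (f(1,0),f(0,1),f(1,1))
replace slot 1: 2·((-2)+(-6)) − (-1) = -15 → (-15,-2,-6)
replace slot 2: 2·((-15)+(-6)) − (-2) = -40 → (-15,-40,-6)
replace slot 1: 2·((-40)+(-6)) − (-15) = -77 → (-77,-40,-6)
replace slot 3: 2·((-77)+(-40)) − (-6) = -228 → (-77,-40,-228)

-77,-40,-228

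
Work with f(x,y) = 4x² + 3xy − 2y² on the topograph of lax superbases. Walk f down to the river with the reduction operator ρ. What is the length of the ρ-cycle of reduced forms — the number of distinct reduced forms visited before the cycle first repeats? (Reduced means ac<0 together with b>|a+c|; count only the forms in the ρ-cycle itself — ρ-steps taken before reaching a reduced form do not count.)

D = 41, ⌊√D⌋ = 6
river: ρ → (-2,5,2)
river: ρ → (2,3,-4)
river: ρ → (-4,5,1)
river: ρ → (1,5,-4)
river: ρ → (-4,3,2)
river: ρ → (2,5,-2)
river: ρ → (-2,3,4)
river: ρ → (4,5,-1)
river: ρ → (-1,5,4)
river: ρ → (4,3,-2)
ρ-cycle length = 10 (tail of 0 descent steps not counted)

10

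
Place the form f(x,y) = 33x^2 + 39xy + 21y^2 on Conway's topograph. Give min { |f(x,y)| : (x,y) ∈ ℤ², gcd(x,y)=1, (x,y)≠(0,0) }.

translate: b→-27 (≡39 mod 66), so (33,39,21)→(33,-27,15)
flip: (33,-27,15)→(15,27,33)
translate: b→-3 (≡27 mod 30), so (15,27,33)→(15,-3,21)
reduced (well bottom): (15,-3,21) with a≤c, −a<b≤a
well minimum = a = 15

15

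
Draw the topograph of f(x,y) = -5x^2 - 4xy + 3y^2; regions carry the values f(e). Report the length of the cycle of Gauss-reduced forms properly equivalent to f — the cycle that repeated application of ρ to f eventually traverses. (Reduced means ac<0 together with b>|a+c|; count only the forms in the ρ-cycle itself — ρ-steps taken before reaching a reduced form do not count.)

D = 76, ⌊√D⌋ = 8
descent: ρ → (3,4,-5)  [lands on river]
river: ρ → (-5,6,2)
river: ρ → (2,6,-5)
river: ρ → (-5,4,3)
river: ρ → (3,8,-1)
river: ρ → (-1,8,3)
ρ-cycle length = 6 (tail of 1 descent step not counted)

6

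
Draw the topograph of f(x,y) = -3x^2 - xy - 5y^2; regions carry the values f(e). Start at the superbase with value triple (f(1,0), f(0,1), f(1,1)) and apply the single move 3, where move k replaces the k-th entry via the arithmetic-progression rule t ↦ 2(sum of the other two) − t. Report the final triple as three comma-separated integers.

start (-3,-5,-9) = (f(1,0),f(0,1),f(1,1))
replace slot 3: 2·((-3)+(-5)) − (-9) = -7 → (-3,-5,-7)

-3,-5,-7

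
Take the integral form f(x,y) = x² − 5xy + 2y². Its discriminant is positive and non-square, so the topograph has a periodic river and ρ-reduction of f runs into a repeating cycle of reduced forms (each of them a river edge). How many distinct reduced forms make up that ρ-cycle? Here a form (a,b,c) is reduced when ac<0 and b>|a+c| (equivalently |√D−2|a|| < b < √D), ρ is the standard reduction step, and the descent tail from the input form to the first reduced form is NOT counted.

D = 17, ⌊√D⌋ = 4
descent: ρ → (2,1,-2)  [lands on river]
river: ρ → (-2,3,1)
river: ρ → (1,3,-2)
river: ρ → (-2,1,2)
river: ρ → (2,3,-1)
river: ρ → (-1,3,2)
ρ-cycle length = 6 (tail of 1 descent step not counted)

6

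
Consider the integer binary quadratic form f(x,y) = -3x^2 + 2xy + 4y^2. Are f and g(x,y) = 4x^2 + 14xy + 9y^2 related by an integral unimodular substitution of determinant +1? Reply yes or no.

D₁ = 52, D₂ = 52
river cycle of f (length 10): (4, 6, -1), (-1, 6, 4), (4, 2, -3), (-3, 4, 3), (3, 2, -4), (-4, 6, 1), (1, 6, -4), (-4, 2, 3), (3, 4, -3), (-3, 2, 4)
river cycle of g (length 10): (-1, 6, 4), (4, 2, -3), (-3, 4, 3), (3, 2, -4), (-4, 6, 1), (1, 6, -4), (-4, 2, 3), (3, 4, -3), (-3, 2, 4), (4, 6, -1)
cycles coincide ⇒ equivalent

yes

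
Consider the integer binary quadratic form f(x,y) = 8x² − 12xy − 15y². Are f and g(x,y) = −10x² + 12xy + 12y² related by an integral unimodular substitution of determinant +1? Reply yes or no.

D₁ = 624, D₂ = 624
river cycle of f (length 4): (-15, 12, 8), (8, 20, -7), (-7, 22, 5), (5, 18, -15)
river cycle of g (length 6): (12, 12, -10), (-10, 8, 14), (14, 20, -4), (-4, 20, 14), (14, 8, -10), (-10, 12, 12)
cycles differ ⇒ inequivalent

no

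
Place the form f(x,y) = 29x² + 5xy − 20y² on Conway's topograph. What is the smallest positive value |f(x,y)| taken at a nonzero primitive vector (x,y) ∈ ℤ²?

descent: ρ → (-20,35,14)  [lands on river]
river: ρ → (14,21,-34)
river: ρ → (-34,47,1)
river: ρ → (1,47,-34)
river: ρ → (-34,21,14)
river: ρ → (14,35,-20)
river: ρ → (-20,45,4)
river: ρ → (4,43,-31)
river: ρ → (-31,19,16)
river: ρ → (16,45,-5)
river: ρ → (-5,45,16)
river: ρ → (16,19,-31)
river: ρ → (-31,43,4)
river: ρ → (4,45,-20)
closes: descent 1, river 14
min |a| on river = 1

1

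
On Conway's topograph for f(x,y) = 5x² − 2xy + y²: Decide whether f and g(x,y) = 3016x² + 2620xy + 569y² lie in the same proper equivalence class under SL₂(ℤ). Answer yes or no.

D₁ = -16, D₂ = -16
f: flip: (5,-2,1)→(1,2,5)
f: translate: b→0 (≡2 mod 2), so (1,2,5)→(1,0,4)
f: reduced (well bottom): (1,0,4) with a≤c, −a<b≤a
g: flip: (3016,2620,569)→(569,-2620,3016)
g: translate: b→-344 (≡-2620 mod 1138), so (569,-2620,3016)→(569,-344,52)
g: flip: (569,-344,52)→(52,344,569)
g: translate: b→32 (≡344 mod 104), so (52,344,569)→(52,32,5)
g: flip: (52,32,5)→(5,-32,52)
g: translate: b→-2 (≡-32 mod 10), so (5,-32,52)→(5,-2,1)
g: flip: (5,-2,1)→(1,2,5)
g: translate: b→0 (≡2 mod 2), so (1,2,5)→(1,0,4)
g: reduced (well bottom): (1,0,4) with a≤c, −a<b≤a
reduced forms (1, 0, 4) vs (1, 0, 4) ⇒ equivalent

yes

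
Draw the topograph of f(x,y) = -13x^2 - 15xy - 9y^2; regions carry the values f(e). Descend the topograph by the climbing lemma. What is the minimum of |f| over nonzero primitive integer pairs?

translate: b→-11 (≡15 mod 26), so (13,15,9)→(13,-11,7)
flip: (13,-11,7)→(7,11,13)
translate: b→-3 (≡11 mod 14), so (7,11,13)→(7,-3,9)
reduced (well bottom): (7,-3,9) with a≤c, −a<b≤a
well minimum |f| = |-7| = 7 (negative-definite)

7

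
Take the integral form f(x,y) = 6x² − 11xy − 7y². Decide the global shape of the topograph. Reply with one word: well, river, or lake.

D = b²−4ac = (-11)² − 4·6·(-7) = 289
D = 17² is a perfect square ⇒ form factors over ℤ ⇒ lakes

lake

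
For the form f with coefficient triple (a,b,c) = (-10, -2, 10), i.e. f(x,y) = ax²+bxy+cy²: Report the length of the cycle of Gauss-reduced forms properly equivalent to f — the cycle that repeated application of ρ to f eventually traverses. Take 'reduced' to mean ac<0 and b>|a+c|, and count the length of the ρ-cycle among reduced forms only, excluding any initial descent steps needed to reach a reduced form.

D = 404, ⌊√D⌋ = 20
descent: ρ → (10,2,-10)  [lands on river]
river: ρ → (-10,18,2)
river: ρ → (2,18,-10)
river: ρ → (-10,2,10)
river: ρ → (10,18,-2)
river: ρ → (-2,18,10)
ρ-cycle length = 6 (tail of 1 descent step not counted)

6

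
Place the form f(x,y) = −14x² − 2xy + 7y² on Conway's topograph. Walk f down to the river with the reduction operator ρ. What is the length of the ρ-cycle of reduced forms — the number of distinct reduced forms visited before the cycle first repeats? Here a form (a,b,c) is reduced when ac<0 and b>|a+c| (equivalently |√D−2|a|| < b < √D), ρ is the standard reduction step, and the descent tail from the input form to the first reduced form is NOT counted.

D = 396, ⌊√D⌋ = 19
descent: ρ → (7,16,-5)  [lands on river]
river: ρ → (-5,14,10)
river: ρ → (10,6,-9)
river: ρ → (-9,12,7)
ρ-cycle length = 4 (tail of 1 descent step not counted)

4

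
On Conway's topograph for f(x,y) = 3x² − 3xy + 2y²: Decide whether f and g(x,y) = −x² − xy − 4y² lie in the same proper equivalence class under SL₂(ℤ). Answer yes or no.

D₁ = -15, D₂ = -15
f: translate: b→3 (≡-3 mod 6), so (3,-3,2)→(3,3,2)
f: flip: (3,3,2)→(2,-3,3)
f: translate: b→1 (≡-3 mod 4), so (2,-3,3)→(2,1,2)
f: reduced (well bottom): (2,1,2) with a≤c, −a<b≤a
g is negative-definite; reduce −g:
−g: reduced (well bottom): (1,1,4) with a≤c, −a<b≤a
flip sign back: reduced form of g is (-1,-1,-4)
reduced forms (2, 1, 2) vs (-1, -1, -4) ⇒ inequivalent

no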